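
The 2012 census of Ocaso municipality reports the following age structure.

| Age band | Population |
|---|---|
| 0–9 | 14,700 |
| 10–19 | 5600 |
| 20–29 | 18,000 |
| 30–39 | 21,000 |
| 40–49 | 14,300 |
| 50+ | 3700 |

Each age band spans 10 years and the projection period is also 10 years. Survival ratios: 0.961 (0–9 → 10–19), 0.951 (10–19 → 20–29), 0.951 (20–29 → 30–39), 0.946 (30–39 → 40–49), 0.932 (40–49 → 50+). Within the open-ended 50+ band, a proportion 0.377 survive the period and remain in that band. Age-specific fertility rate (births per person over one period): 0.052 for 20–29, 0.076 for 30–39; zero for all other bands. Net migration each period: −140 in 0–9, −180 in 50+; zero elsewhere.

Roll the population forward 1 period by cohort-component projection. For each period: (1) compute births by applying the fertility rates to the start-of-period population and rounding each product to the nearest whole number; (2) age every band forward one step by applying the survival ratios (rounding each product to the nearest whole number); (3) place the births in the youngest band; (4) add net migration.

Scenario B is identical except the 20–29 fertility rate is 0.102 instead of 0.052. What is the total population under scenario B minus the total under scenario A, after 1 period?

900

— Period 1 —
Births: 18000 × 0.052 = 936, 21000 × 0.076 = 1596 — total 2532
10–19: 14700 × 0.961 = 14127
20–29: 5600 × 0.951 = 5326
30–39: 18000 × 0.951 = 17118
40–49: 21000 × 0.946 = 19866
50+: 14300 × 0.932 + 3700 × 0.377 = 13328 + 1395 = 14723
Net migration: 0–9 − 140 → 2392; 50+ − 180 → 14543
Giving 2392 / 14127 / 5326 / 17118 / 19866 / 14543.
Scenario A total after 1 period: 73372
Scenario B projection —
— Period 1 —
Births: 18000 × 0.102 = 1836, 21000 × 0.076 = 1596 — total 3432
10–19: 14700 × 0.961 = 14127
20–29: 5600 × 0.951 = 5326
30–39: 18000 × 0.951 = 17118
40–49: 21000 × 0.946 = 19866
50+: 14300 × 0.932 + 3700 × 0.377 = 13328 + 1395 = 14723
Net migration: 0–9 − 140 → 3292; 50+ − 180 → 14543
Giving 3292 / 14127 / 5326 / 17118 / 19866 / 14543.
Scenario B total after 1 period: 74272
Difference B − A = 74272 − 73372 = 900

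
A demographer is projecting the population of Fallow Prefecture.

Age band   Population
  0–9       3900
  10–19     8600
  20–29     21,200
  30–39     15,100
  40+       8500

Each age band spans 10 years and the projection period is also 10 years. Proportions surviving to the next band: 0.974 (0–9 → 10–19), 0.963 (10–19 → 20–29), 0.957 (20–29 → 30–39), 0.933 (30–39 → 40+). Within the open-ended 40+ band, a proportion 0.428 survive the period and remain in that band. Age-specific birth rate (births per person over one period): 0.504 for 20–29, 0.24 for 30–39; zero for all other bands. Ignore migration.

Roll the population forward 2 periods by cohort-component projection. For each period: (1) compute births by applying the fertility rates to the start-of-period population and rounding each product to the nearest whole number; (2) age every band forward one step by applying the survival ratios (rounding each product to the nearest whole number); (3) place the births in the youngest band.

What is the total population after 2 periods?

Numbering the bands 1..5 from youngest to oldest:
Period 1:
Births: 21200 × 0.504 = 10685 ; 15100 × 0.24 = 3624 — total 14309
Band 2: 3900 × 0.974 = 3799
Band 3: 8600 × 0.963 = 8282
Band 4: 21200 × 0.957 = 20288
Band 5: 15100 × 0.933 + 8500 × 0.428 = 14088 + 3638 = 17726
Giving 14309 / 3799 / 8282 / 20288 / 17726.
Period 2:
Births: 8282 × 0.504 = 4174 ; 20288 × 0.24 = 4869 — total 9043
Band 2: 14309 × 0.974 = 13937
Band 3: 3799 × 0.963 = 3658
Band 4: 8282 × 0.957 = 7926
Band 5: 20288 × 0.933 + 17726 × 0.428 = 18929 + 7587 = 26516
Giving 9043 / 13937 / 3658 / 7926 / 26516.
Total after period 2: 9043 + 13937 + 3658 + 7926 + 26516 = 61080

61080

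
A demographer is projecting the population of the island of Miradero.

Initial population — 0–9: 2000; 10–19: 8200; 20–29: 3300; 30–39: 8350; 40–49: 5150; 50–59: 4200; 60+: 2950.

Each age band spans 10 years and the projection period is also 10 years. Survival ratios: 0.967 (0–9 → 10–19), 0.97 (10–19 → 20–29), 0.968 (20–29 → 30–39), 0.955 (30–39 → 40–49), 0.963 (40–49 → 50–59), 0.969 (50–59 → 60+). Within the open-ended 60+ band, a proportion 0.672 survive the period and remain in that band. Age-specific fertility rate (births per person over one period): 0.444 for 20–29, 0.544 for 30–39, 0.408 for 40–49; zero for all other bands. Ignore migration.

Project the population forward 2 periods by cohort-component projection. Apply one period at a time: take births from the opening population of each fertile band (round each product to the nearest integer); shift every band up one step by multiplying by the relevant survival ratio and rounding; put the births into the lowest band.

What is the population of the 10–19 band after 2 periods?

7840

Call the groups 1 to 7, youngest first.
After projecting period 1:
Births: 3300 × 0.444 = 1465, 8350 × 0.544 = 4542, 5150 × 0.408 = 2101 ⇒ total 8108
Group 2: 2000 × 0.967 = 1934
Group 3: 8200 × 0.97 = 7954
Group 4: 3300 × 0.968 = 3194
Group 5: 8350 × 0.955 = 7974
Group 6: 5150 × 0.963 = 4959
Group 7: 4200 × 0.969 + 2950 × 0.672 = 4070 + 1982 = 6052
→ [8108, 1934, 7954, 3194, 7974, 4959, 6052]
After projecting period 2:
Births: 7954 × 0.444 = 3532, 3194 × 0.544 = 1738, 7974 × 0.408 = 3253 ⇒ total 8523
Group 2: 8108 × 0.967 = 7840
Group 3: 1934 × 0.97 = 1876
Group 4: 7954 × 0.968 = 7699
Group 5: 3194 × 0.955 = 3050
Group 6: 7974 × 0.963 = 7679
Group 7: 4959 × 0.969 + 6052 × 0.672 = 4805 + 4067 = 8872
→ [8523, 7840, 1876, 7699, 3050, 7679, 8872]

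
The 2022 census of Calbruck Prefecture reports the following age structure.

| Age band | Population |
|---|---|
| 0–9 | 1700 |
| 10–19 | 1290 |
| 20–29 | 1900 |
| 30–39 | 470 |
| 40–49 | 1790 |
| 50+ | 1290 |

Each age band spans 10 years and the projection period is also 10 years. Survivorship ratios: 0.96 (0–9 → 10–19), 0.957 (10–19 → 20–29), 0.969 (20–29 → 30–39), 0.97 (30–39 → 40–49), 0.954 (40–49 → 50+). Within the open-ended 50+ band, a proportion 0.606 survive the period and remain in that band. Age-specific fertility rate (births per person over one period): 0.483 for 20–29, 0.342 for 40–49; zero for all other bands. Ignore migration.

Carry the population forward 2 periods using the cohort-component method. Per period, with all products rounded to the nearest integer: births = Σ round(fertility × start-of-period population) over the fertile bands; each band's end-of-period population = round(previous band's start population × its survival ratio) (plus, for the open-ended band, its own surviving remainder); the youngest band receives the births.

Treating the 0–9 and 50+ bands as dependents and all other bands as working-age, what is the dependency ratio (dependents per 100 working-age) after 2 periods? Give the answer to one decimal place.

Period 1.
Births: 1900 * 0.483 = 918  |  1790 * 0.342 = 612 → total 1530
10–19: 1700 * 0.96 = 1632
20–29: 1290 * 0.957 = 1235
30–39: 1900 * 0.969 = 1841
40–49: 470 * 0.97 = 456
50+: 1790 * 0.954 + 1290 * 0.606 = 1708 + 782 = 2490
→ [1530, 1632, 1235, 1841, 456, 2490]
Period 2.
Births: 1235 * 0.483 = 597  |  456 * 0.342 = 156 → total 753
10–19: 1530 * 0.96 = 1469
20–29: 1632 * 0.957 = 1562
30–39: 1235 * 0.969 = 1197
40–49: 1841 * 0.97 = 1786
50+: 456 * 0.954 + 2490 * 0.606 = 435 + 1509 = 1944
→ [753, 1469, 1562, 1197, 1786, 1944]
Dependents (band 0–9 + band 50+) = 753 + 1944 = 2697; working-age = 6014; ratio = 2697/6014 × 100 = 44.8

44.8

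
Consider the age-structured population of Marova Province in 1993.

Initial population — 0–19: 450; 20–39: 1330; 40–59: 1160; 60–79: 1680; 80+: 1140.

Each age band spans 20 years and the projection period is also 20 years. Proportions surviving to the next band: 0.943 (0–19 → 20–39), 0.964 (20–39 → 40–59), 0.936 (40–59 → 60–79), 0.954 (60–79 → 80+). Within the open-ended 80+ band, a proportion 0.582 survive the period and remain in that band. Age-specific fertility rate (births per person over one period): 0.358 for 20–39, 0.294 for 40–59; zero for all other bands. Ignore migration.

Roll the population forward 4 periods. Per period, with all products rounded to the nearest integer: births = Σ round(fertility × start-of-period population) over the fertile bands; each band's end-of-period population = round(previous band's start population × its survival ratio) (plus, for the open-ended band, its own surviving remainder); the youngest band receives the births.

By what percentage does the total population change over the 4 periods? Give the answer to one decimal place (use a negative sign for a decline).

After projecting period 1:
Births: 1330 * 0.358 = 476, 1160 * 0.294 = 341 → total 817
20–39: 450 * 0.943 = 424
40–59: 1330 * 0.964 = 1282
60–79: 1160 * 0.936 = 1086
80+: 1680 * 0.954 + 1140 * 0.582 = 1603 + 663 = 2266
Giving 817 / 424 / 1282 / 1086 / 2266.
After projecting period 2:
Births: 424 * 0.358 = 152, 1282 * 0.294 = 377 → total 529
20–39: 817 * 0.943 = 770
40–59: 424 * 0.964 = 409
60–79: 1282 * 0.936 = 1200
80+: 1086 * 0.954 + 2266 * 0.582 = 1036 + 1319 = 2355
Giving 529 / 770 / 409 / 1200 / 2355.
After projecting period 3:
Births: 770 * 0.358 = 276, 409 * 0.294 = 120 → total 396
20–39: 529 * 0.943 = 499
40–59: 770 * 0.964 = 742
60–79: 409 * 0.936 = 383
80+: 1200 * 0.954 + 2355 * 0.582 = 1145 + 1371 = 2516
Giving 396 / 499 / 742 / 383 / 2516.
After projecting period 4:
Births: 499 * 0.358 = 179, 742 * 0.294 = 218 → total 397
20–39: 396 * 0.943 = 373
40–59: 499 * 0.964 = 481
60–79: 742 * 0.936 = 695
80+: 383 * 0.954 + 2516 * 0.582 = 365 + 1464 = 1829
Giving 397 / 373 / 481 / 695 / 1829.
Total: 5760 → 3775; change = -1985; percentage change = -34.5%

-34.5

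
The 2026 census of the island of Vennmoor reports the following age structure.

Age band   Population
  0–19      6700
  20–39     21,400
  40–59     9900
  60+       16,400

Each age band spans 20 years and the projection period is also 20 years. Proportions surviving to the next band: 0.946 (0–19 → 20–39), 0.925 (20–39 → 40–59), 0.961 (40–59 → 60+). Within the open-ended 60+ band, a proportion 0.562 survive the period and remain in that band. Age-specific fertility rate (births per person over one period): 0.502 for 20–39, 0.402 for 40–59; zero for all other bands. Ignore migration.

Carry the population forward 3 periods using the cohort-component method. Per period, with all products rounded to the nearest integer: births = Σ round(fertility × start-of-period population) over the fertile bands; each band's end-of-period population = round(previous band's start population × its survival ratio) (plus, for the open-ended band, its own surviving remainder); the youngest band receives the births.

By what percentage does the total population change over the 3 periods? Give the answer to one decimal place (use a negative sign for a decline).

Call the bands 1 to 4, youngest first.
After projecting period 1:
Births: 21400 * 0.502 = 10743, 9900 * 0.402 = 3980 → total 14723
Band 2: 6700 * 0.946 = 6338
Band 3: 21400 * 0.925 = 19795
Band 4: 9900 * 0.961 + 16400 * 0.562 = 9514 + 9217 = 18731
End of period: [14723, 6338, 19795, 18731]
After projecting period 2:
Births: 6338 * 0.502 = 3182, 19795 * 0.402 = 7958 → total 11140
Band 2: 14723 * 0.946 = 13928
Band 3: 6338 * 0.925 = 5863
Band 4: 19795 * 0.961 + 18731 * 0.562 = 19023 + 10527 = 29550
End of period: [11140, 13928, 5863, 29550]
After projecting period 3:
Births: 13928 * 0.502 = 6992, 5863 * 0.402 = 2357 → total 9349
Band 2: 11140 * 0.946 = 10538
Band 3: 13928 * 0.925 = 12883
Band 4: 5863 * 0.961 + 29550 * 0.562 = 5634 + 16607 = 22241
End of period: [9349, 10538, 12883, 22241]
Total: 54400 → 55011; change = 611; percentage change = 1.1%

1.1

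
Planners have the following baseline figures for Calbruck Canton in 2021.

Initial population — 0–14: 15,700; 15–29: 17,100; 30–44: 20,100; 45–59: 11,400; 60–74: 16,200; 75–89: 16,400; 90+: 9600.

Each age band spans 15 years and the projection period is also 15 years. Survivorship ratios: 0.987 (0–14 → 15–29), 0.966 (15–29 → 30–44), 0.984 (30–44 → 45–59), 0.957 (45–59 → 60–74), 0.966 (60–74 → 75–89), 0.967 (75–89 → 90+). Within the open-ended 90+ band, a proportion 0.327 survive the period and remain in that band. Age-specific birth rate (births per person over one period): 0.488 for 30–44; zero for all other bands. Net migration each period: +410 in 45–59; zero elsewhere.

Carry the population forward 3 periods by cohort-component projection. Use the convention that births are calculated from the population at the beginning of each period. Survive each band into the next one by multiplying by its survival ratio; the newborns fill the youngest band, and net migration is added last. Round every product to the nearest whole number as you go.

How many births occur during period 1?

9809

Period 1.
Births: 20100 × 0.488 = 9809
15–29: 15700 × 0.987 = 15496
30–44: 17100 × 0.966 = 16519
45–59: 20100 × 0.984 = 19778
60–74: 11400 × 0.957 = 10910
75–89: 16200 × 0.966 = 15649
90+: 16400 × 0.967 + 9600 × 0.327 = 15859 + 3139 = 18998
Net migration: 45–59 + 410 → 20188
Population now: 0–14=9809, 15–29=15496, 30–44=16519, 45–59=20188, 60–74=10910, 75–89=15649, 90+=18998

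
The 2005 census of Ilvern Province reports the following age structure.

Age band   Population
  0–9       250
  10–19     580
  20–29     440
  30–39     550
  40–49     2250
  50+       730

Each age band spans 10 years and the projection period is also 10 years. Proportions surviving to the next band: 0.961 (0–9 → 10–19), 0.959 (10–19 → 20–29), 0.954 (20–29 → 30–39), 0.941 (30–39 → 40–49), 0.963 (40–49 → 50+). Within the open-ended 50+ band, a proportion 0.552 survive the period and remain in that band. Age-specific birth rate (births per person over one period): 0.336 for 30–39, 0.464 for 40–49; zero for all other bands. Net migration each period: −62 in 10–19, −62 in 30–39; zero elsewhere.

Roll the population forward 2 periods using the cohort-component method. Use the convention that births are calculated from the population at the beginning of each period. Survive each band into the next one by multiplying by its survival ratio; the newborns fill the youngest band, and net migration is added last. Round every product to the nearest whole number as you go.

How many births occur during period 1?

Period 1:
Births: 550 × 0.336 = 185  |  2250 × 0.464 = 1044 ⇒ total 1229
10–19: 250 × 0.961 = 240
20–29: 580 × 0.959 = 556
30–39: 440 × 0.954 = 420
40–49: 550 × 0.941 = 518
50+: 2250 × 0.963 + 730 × 0.552 = 2167 + 403 = 2570
Net migration: 10–19 − 62 → 178; 30–39 − 62 → 358
→ [1229, 178, 556, 358, 518, 2570]

1229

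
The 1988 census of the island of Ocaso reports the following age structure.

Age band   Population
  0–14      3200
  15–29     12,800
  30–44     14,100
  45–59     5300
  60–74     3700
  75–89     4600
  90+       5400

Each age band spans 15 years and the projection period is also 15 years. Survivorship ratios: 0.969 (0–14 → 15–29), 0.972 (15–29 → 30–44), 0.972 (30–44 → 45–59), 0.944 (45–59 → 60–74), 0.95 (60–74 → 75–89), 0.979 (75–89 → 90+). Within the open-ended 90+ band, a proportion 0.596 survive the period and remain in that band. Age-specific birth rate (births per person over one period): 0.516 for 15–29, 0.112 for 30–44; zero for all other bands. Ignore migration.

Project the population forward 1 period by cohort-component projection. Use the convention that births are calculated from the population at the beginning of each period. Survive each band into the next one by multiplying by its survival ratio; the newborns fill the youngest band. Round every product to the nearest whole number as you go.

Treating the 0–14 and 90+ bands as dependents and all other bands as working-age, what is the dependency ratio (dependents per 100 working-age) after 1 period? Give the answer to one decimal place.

42.1

Call the groups 1 to 7, youngest first.
Period 1.
Births: 12800 × 0.516 = 6605  |  14100 × 0.112 = 1579 ⇒ total 8184
Group 2: 3200 × 0.969 = 3101
Group 3: 12800 × 0.972 = 12442
Group 4: 14100 × 0.972 = 13705
Group 5: 5300 × 0.944 = 5003
Group 6: 3700 × 0.95 = 3515
Group 7: 4600 × 0.979 + 5400 × 0.596 = 4503 + 3218 = 7721
Giving 8184 / 3101 / 12442 / 13705 / 5003 / 3515 / 7721.
Dependents (band 0–14 + band 90+) = 8184 + 7721 = 15905; working-age = 37766; ratio = 15905/37766 × 100 = 42.1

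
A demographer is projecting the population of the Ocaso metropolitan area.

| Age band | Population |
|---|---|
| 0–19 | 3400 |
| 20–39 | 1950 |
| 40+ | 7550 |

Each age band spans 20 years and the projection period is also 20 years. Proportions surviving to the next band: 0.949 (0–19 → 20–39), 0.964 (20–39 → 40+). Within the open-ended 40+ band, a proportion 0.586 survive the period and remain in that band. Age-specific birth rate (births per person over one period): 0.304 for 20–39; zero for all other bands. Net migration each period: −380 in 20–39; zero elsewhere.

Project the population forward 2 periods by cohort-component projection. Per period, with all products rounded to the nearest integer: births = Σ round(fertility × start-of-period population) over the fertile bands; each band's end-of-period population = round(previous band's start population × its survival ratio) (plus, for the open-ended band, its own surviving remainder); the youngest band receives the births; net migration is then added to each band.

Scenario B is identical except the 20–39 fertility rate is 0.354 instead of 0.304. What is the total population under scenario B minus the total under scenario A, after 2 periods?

Numbering the groups 1..3 from youngest to oldest:
— Period 1 —
Births: 1950 × 0.304 = 593
Group 2: 3400 × 0.949 = 3227
Group 3: 1950 × 0.964 + 7550 × 0.586 = 1880 + 4424 = 6304
Net migration: Group 2 − 380 → 2847
→ [593, 2847, 6304]
— Period 2 —
Births: 2847 × 0.304 = 865
Group 2: 593 × 0.949 = 563
Group 3: 2847 × 0.964 + 6304 × 0.586 = 2745 + 3694 = 6439
Net migration: Group 2 − 380 → 183
→ [865, 183, 6439]
Scenario A total after 2 periods: 7487
Scenario B projection —
— Period 1 —
Births: 1950 × 0.354 = 690
Group 2: 3400 × 0.949 = 3227
Group 3: 1950 × 0.964 + 7550 × 0.586 = 1880 + 4424 = 6304
Net migration: Group 2 − 380 → 2847
→ [690, 2847, 6304]
— Period 2 —
Births: 2847 × 0.354 = 1008
Group 2: 690 × 0.949 = 655
Group 3: 2847 × 0.964 + 6304 × 0.586 = 2745 + 3694 = 6439
Net migration: Group 2 − 380 → 275
→ [1008, 275, 6439]
Scenario B total after 2 periods: 7722
Difference B − A = 7722 − 7487 = 235

235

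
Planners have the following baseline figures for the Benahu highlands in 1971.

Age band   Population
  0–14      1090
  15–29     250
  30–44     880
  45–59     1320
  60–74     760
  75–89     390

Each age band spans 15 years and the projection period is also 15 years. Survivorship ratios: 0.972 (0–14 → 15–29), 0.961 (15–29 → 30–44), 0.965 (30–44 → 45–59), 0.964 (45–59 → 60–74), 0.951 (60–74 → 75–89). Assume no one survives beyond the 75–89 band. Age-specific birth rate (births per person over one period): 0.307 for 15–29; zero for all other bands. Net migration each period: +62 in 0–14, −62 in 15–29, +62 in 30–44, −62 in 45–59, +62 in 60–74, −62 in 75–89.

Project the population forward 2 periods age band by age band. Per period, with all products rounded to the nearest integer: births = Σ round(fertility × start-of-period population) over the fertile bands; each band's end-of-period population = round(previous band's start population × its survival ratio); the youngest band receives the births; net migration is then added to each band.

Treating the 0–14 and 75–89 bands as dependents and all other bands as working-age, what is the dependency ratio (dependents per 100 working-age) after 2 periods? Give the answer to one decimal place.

73.5

After projecting period 1:
Births: 250 × 0.307 = 77
15–29: 1090 × 0.972 = 1059
30–44: 250 × 0.961 = 240
45–59: 880 × 0.965 = 849
60–74: 1320 × 0.964 = 1272
75–89: 760 × 0.951 = 723
Net migration: 0–14 + 62 → 139; 15–29 − 62 → 997; 30–44 + 62 → 302; 45–59 − 62 → 787; 60–74 + 62 → 1334; 75–89 − 62 → 661
Population now: 0–14=139, 15–29=997, 30–44=302, 45–59=787, 60–74=1334, 75–89=661
After projecting period 2:
Births: 997 × 0.307 = 306
15–29: 139 × 0.972 = 135
30–44: 997 × 0.961 = 958
45–59: 302 × 0.965 = 291
60–74: 787 × 0.964 = 759
75–89: 1334 × 0.951 = 1269
Net migration: 0–14 + 62 → 368; 15–29 − 62 → 73; 30–44 + 62 → 1020; 45–59 − 62 → 229; 60–74 + 62 → 821; 75–89 − 62 → 1207
Population now: 0–14=368, 15–29=73, 30–44=1020, 45–59=229, 60–74=821, 75–89=1207
Dependents (band 0–14 + band 75–89) = 368 + 1207 = 1575; working-age = 2143; ratio = 1575/2143 × 100 = 73.5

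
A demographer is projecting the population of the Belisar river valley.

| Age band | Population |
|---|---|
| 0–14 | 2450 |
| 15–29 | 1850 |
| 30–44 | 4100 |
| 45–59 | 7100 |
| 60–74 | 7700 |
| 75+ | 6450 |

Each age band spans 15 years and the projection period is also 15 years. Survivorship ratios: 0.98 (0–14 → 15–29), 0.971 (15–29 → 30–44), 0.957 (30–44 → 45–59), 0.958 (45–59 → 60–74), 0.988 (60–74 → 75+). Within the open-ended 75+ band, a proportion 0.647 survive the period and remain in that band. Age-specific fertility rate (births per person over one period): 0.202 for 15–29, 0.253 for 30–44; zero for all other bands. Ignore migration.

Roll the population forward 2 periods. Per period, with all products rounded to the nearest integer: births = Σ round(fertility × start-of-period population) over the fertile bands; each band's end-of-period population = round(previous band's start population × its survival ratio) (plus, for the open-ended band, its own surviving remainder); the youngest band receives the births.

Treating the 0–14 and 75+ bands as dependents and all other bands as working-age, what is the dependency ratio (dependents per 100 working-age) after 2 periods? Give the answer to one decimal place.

166.2

Call the bands 1 to 6, youngest first.
[period 1]
Births: 1850 × 0.202 = 374 ; 4100 × 0.253 = 1037 → total 1411
Band 2: 2450 × 0.98 = 2401
Band 3: 1850 × 0.971 = 1796
Band 4: 4100 × 0.957 = 3924
Band 5: 7100 × 0.958 = 6802
Band 6: 7700 × 0.988 + 6450 × 0.647 = 7608 + 4173 = 11781
Population now: 0–14=1411, 15–29=2401, 30–44=1796, 45–59=3924, 60–74=6802, 75+=11781
[period 2]
Births: 2401 × 0.202 = 485 ; 1796 × 0.253 = 454 → total 939
Band 2: 1411 × 0.98 = 1383
Band 3: 2401 × 0.971 = 2331
Band 4: 1796 × 0.957 = 1719
Band 5: 3924 × 0.958 = 3759
Band 6: 6802 × 0.988 + 11781 × 0.647 = 6720 + 7622 = 14342
Population now: 0–14=939, 15–29=1383, 30–44=2331, 45–59=1719, 60–74=3759, 75+=14342
Dependents (band 0–14 + band 75+) = 939 + 14342 = 15281; working-age = 9192; ratio = 15281/9192 × 100 = 166.2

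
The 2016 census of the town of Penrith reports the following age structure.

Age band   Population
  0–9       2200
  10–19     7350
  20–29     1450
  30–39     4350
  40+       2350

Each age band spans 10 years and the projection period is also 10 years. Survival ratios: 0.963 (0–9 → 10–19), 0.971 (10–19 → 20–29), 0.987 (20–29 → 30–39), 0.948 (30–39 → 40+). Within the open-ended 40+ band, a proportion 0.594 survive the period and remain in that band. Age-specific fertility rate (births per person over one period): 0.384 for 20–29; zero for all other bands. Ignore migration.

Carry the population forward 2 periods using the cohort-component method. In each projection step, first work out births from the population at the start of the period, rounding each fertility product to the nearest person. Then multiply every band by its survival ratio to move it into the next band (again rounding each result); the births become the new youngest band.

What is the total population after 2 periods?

Numbering the bands 1..5 from youngest to oldest:
Period 1.
Births: 1450 × 0.384 = 557
Band 2: 2200 × 0.963 = 2119
Band 3: 7350 × 0.971 = 7137
Band 4: 1450 × 0.987 = 1431
Band 5: 4350 × 0.948 + 2350 × 0.594 = 4124 + 1396 = 5520
Giving 557 / 2119 / 7137 / 1431 / 5520.
Period 2.
Births: 7137 × 0.384 = 2741
Band 2: 557 × 0.963 = 536
Band 3: 2119 × 0.971 = 2058
Band 4: 7137 × 0.987 = 7044
Band 5: 1431 × 0.948 + 5520 × 0.594 = 1357 + 3279 = 4636
Giving 2741 / 536 / 2058 / 7044 / 4636.
Total after period 2: 2741 + 536 + 2058 + 7044 + 4636 = 17015

17015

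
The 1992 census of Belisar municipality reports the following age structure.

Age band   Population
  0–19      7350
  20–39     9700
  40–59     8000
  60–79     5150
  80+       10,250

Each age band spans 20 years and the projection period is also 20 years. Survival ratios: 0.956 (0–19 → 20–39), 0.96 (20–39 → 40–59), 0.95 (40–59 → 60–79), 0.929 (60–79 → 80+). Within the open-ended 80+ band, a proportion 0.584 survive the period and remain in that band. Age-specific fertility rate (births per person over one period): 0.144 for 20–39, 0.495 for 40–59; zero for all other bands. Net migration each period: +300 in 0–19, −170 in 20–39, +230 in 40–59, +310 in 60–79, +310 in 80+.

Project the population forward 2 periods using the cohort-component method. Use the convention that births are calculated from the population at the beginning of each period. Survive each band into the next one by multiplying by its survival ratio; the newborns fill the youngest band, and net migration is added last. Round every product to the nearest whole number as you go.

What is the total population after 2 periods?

41565

(Bands numbered youngest = 1 to oldest = 5.)
— Period 1 —
Births: 9700 × 0.144 = 1397  |  8000 × 0.495 = 3960 → total 5357
Band 2: 7350 × 0.956 = 7027
Band 3: 9700 × 0.96 = 9312
Band 4: 8000 × 0.95 = 7600
Band 5: 5150 × 0.929 + 10250 × 0.584 = 4784 + 5986 = 10770
Net migration: Band 1 + 300 → 5657; Band 2 − 170 → 6857; Band 3 + 230 → 9542; Band 4 + 310 → 7910; Band 5 + 310 → 11080
Giving 5657 / 6857 / 9542 / 7910 / 11080.
— Period 2 —
Births: 6857 × 0.144 = 987  |  9542 × 0.495 = 4723 → total 5710
Band 2: 5657 × 0.956 = 5408
Band 3: 6857 × 0.96 = 6583
Band 4: 9542 × 0.95 = 9065
Band 5: 7910 × 0.929 + 11080 × 0.584 = 7348 + 6471 = 13819
Net migration: Band 1 + 300 → 6010; Band 2 − 170 → 5238; Band 3 + 230 → 6813; Band 4 + 310 → 9375; Band 5 + 310 → 14129
Giving 6010 / 5238 / 6813 / 9375 / 14129.
Total after period 2: 6010 + 5238 + 6813 + 9375 + 14129 = 41565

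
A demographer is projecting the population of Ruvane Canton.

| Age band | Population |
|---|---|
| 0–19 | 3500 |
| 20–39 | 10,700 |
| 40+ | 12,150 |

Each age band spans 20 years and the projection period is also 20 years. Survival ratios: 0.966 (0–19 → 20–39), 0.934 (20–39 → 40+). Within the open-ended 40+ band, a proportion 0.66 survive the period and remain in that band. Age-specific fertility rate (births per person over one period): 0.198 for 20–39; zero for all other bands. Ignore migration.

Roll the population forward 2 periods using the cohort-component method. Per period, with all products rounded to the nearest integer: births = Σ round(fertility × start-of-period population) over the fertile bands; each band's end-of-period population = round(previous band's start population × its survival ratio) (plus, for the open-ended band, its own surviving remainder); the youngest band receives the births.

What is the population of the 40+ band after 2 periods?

15047

Period 1:
Births: 10700 × 0.198 = 2119
20–39: 3500 × 0.966 = 3381
40+: 10700 × 0.934 + 12150 × 0.66 = 9994 + 8019 = 18013
Population now: 0–19=2119, 20–39=3381, 40+=18013
Period 2:
Births: 3381 × 0.198 = 669
20–39: 2119 × 0.966 = 2047
40+: 3381 × 0.934 + 18013 × 0.66 = 3158 + 11889 = 15047
Population now: 0–19=669, 20–39=2047, 40+=15047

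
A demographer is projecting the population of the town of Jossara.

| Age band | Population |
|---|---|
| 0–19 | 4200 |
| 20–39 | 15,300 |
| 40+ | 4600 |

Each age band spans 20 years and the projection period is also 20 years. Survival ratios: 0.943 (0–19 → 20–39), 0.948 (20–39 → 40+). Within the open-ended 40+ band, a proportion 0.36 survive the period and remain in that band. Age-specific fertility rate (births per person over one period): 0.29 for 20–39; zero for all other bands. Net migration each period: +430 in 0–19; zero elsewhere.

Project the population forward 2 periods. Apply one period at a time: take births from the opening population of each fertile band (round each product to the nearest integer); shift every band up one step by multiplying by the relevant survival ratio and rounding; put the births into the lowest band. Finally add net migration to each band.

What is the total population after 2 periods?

Period 1:
Births: 15300 × 0.29 = 4437
20–39: 4200 × 0.943 = 3961
40+: 15300 × 0.948 + 4600 × 0.36 = 14504 + 1656 = 16160
Net migration: 0–19 + 430 → 4867
Population now: 0–19=4867, 20–39=3961, 40+=16160
Period 2:
Births: 3961 × 0.29 = 1149
20–39: 4867 × 0.943 = 4590
40+: 3961 × 0.948 + 16160 × 0.36 = 3755 + 5818 = 9573
Net migration: 0–19 + 430 → 1579
Population now: 0–19=1579, 20–39=4590, 40+=9573
Total after period 2: 1579 + 4590 + 9573 = 15742

15742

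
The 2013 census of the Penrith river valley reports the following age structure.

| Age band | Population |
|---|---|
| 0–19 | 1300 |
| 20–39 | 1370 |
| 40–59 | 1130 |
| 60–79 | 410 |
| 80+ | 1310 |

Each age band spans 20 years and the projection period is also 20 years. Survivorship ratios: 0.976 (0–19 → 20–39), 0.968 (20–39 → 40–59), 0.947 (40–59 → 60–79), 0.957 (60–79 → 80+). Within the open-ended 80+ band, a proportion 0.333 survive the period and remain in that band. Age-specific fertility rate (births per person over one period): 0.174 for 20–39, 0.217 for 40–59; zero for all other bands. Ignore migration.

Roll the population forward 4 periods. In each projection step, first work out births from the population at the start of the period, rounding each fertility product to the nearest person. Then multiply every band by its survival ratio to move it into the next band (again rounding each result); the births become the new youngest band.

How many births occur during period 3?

348

Numbering the bands 1..5 from youngest to oldest:
Period 1.
Births: 1370 * 0.174 = 238  |  1130 * 0.217 = 245 — total 483
Band 2: 1300 * 0.976 = 1269
Band 3: 1370 * 0.968 = 1326
Band 4: 1130 * 0.947 = 1070
Band 5: 410 * 0.957 + 1310 * 0.333 = 392 + 436 = 828
Giving 483 / 1269 / 1326 / 1070 / 828.
Period 2.
Births: 1269 * 0.174 = 221  |  1326 * 0.217 = 288 — total 509
Band 2: 483 * 0.976 = 471
Band 3: 1269 * 0.968 = 1228
Band 4: 1326 * 0.947 = 1256
Band 5: 1070 * 0.957 + 828 * 0.333 = 1024 + 276 = 1300
Giving 509 / 471 / 1228 / 1256 / 1300.
Period 3.
Births: 471 * 0.174 = 82  |  1228 * 0.217 = 266 — total 348
Band 2: 509 * 0.976 = 497
Band 3: 471 * 0.968 = 456
Band 4: 1228 * 0.947 = 1163
Band 5: 1256 * 0.957 + 1300 * 0.333 = 1202 + 433 = 1635
Giving 348 / 497 / 456 / 1163 / 1635.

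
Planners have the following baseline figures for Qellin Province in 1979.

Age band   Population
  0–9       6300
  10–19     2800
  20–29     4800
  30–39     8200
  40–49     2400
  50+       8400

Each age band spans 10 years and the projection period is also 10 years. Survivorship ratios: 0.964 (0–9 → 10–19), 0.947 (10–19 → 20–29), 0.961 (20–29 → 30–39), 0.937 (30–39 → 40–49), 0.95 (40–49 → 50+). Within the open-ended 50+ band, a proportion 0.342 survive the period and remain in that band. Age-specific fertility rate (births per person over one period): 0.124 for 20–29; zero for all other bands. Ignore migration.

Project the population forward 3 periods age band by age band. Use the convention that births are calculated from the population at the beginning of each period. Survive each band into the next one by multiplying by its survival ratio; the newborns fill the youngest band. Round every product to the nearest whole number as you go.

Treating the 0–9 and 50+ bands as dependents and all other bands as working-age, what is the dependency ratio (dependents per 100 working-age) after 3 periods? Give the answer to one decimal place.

Period 1:
Births: 4800 × 0.124 = 595
10–19: 6300 × 0.964 = 6073
20–29: 2800 × 0.947 = 2652
30–39: 4800 × 0.961 = 4613
40–49: 8200 × 0.937 = 7683
50+: 2400 × 0.95 + 8400 × 0.342 = 2280 + 2873 = 5153
Giving 595 / 6073 / 2652 / 4613 / 7683 / 5153.
Period 2:
Births: 2652 × 0.124 = 329
10–19: 595 × 0.964 = 574
20–29: 6073 × 0.947 = 5751
30–39: 2652 × 0.961 = 2549
40–49: 4613 × 0.937 = 4322
50+: 7683 × 0.95 + 5153 × 0.342 = 7299 + 1762 = 9061
Giving 329 / 574 / 5751 / 2549 / 4322 / 9061.
Period 3:
Births: 5751 × 0.124 = 713
10–19: 329 × 0.964 = 317
20–29: 574 × 0.947 = 544
30–39: 5751 × 0.961 = 5527
40–49: 2549 × 0.937 = 2388
50+: 4322 × 0.95 + 9061 × 0.342 = 4106 + 3099 = 7205
Giving 713 / 317 / 544 / 5527 / 2388 / 7205.
Dependents (band 0–9 + band 50+) = 713 + 7205 = 7918; working-age = 8776; ratio = 7918/8776 × 100 = 90.2

90.2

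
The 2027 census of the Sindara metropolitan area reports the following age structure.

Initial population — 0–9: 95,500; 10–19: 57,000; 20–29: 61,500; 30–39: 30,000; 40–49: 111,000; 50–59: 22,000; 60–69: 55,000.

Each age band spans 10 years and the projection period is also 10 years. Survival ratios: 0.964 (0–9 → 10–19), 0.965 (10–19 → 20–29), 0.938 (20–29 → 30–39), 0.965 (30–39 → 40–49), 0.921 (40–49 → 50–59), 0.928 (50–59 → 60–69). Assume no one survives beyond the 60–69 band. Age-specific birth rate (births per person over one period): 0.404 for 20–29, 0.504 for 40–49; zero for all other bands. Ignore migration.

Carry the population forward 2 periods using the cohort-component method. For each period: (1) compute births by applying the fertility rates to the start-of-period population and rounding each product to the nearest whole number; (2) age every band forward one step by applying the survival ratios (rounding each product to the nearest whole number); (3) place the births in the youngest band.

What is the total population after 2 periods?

After projecting period 1:
Births: 61500 × 0.404 = 24846 ; 111000 × 0.504 = 55944 — total 80790
10–19: 95500 × 0.964 = 92062
20–29: 57000 × 0.965 = 55005
30–39: 61500 × 0.938 = 57687
40–49: 30000 × 0.965 = 28950
50–59: 111000 × 0.921 = 102231
60–69: 22000 × 0.928 = 20416
→ [80790, 92062, 55005, 57687, 28950, 102231, 20416]
After projecting period 2:
Births: 55005 × 0.404 = 22222 ; 28950 × 0.504 = 14591 — total 36813
10–19: 80790 × 0.964 = 77882
20–29: 92062 × 0.965 = 88840
30–39: 55005 × 0.938 = 51595
40–49: 57687 × 0.965 = 55668
50–59: 28950 × 0.921 = 26663
60–69: 102231 × 0.928 = 94870
→ [36813, 77882, 88840, 51595, 55668, 26663, 94870]
Total after period 2: 36813 + 77882 + 88840 + 51595 + 55668 + 26663 + 94870 = 432331

432331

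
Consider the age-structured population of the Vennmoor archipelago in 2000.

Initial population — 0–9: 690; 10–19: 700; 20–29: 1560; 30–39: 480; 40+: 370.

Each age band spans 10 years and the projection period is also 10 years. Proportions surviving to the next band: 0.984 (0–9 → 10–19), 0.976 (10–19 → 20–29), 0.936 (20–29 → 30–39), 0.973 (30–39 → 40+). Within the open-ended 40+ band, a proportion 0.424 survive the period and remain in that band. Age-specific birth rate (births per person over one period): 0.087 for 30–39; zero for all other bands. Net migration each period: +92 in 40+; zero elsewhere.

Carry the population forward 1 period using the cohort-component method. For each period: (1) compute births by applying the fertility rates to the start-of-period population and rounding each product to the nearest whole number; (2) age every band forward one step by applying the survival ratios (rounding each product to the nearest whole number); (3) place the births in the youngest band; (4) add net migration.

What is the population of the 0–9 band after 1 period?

42

[period 1]
Births: 480 × 0.087 = 42
10–19: 690 × 0.984 = 679
20–29: 700 × 0.976 = 683
30–39: 1560 × 0.936 = 1460
40+: 480 × 0.973 + 370 × 0.424 = 467 + 157 = 624
Net migration: 40+ + 92 → 716
→ [42, 679, 683, 1460, 716]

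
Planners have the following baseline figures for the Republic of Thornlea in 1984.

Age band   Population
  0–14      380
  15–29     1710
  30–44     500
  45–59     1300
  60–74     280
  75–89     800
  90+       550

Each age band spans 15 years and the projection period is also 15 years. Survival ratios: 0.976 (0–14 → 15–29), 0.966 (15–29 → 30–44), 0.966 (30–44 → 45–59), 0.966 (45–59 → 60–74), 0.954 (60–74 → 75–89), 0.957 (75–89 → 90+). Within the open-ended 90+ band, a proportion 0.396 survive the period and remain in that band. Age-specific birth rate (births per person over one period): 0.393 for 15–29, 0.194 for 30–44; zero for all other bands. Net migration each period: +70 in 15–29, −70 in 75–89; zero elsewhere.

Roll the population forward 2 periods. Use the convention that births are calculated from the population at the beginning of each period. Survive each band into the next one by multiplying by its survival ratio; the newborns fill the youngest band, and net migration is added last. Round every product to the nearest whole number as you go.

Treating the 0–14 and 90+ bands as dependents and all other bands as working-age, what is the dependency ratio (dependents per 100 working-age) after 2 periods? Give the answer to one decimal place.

(Bands numbered youngest = 1 to oldest = 7.)
[period 1]
Births: 1710 × 0.393 = 672  |  500 × 0.194 = 97 → total 769
Band 2: 380 × 0.976 = 371
Band 3: 1710 × 0.966 = 1652
Band 4: 500 × 0.966 = 483
Band 5: 1300 × 0.966 = 1256
Band 6: 280 × 0.954 = 267
Band 7: 800 × 0.957 + 550 × 0.396 = 766 + 218 = 984
Net migration: Band 2 + 70 → 441; Band 6 − 70 → 197
→ [769, 441, 1652, 483, 1256, 197, 984]
[period 2]
Births: 441 × 0.393 = 173  |  1652 × 0.194 = 320 → total 493
Band 2: 769 × 0.976 = 751
Band 3: 441 × 0.966 = 426
Band 4: 1652 × 0.966 = 1596
Band 5: 483 × 0.966 = 467
Band 6: 1256 × 0.954 = 1198
Band 7: 197 × 0.957 + 984 × 0.396 = 189 + 390 = 579
Net migration: Band 2 + 70 → 821; Band 6 − 70 → 1128
→ [493, 821, 426, 1596, 467, 1128, 579]
Dependents (band 0–14 + band 90+) = 493 + 579 = 1072; working-age = 4438; ratio = 1072/4438 × 100 = 24.2

24.2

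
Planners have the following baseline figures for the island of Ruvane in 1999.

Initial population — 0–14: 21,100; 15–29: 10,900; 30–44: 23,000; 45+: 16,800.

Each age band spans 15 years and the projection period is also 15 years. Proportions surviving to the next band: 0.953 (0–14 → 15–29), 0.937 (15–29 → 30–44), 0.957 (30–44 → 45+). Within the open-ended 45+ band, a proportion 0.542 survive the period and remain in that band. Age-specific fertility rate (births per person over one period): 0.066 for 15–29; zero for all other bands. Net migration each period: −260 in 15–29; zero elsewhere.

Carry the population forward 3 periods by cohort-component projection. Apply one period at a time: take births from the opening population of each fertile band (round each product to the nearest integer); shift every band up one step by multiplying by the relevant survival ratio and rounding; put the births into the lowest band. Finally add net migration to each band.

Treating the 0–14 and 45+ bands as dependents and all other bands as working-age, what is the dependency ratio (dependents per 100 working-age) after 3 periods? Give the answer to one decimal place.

2327.8

(Groups numbered youngest = 1 to oldest = 4.)
Period 1.
Births: 10900 * 0.066 = 719
Group 2: 21100 * 0.953 = 20108
Group 3: 10900 * 0.937 = 10213
Group 4: 23000 * 0.957 + 16800 * 0.542 = 22011 + 9106 = 31117
Net migration: Group 2 − 260 → 19848
→ [719, 19848, 10213, 31117]
Period 2.
Births: 19848 * 0.066 = 1310
Group 2: 719 * 0.953 = 685
Group 3: 19848 * 0.937 = 18598
Group 4: 10213 * 0.957 + 31117 * 0.542 = 9774 + 16865 = 26639
Net migration: Group 2 − 260 → 425
→ [1310, 425, 18598, 26639]
Period 3.
Births: 425 * 0.066 = 28
Group 2: 1310 * 0.953 = 1248
Group 3: 425 * 0.937 = 398
Group 4: 18598 * 0.957 + 26639 * 0.542 = 17798 + 14438 = 32236
Net migration: Group 2 − 260 → 988
→ [28, 988, 398, 32236]
Dependents (band 0–14 + band 45+) = 28 + 32236 = 32264; working-age = 1386; ratio = 32264/1386 × 100 = 2327.8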